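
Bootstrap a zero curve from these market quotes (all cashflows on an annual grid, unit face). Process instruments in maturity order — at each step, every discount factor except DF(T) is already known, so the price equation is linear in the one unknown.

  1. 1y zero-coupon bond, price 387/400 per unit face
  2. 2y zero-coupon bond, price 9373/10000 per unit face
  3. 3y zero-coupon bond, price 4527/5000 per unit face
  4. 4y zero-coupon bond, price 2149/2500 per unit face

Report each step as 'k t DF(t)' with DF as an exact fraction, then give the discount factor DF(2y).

step 1 [1y] zero: DF = P = 387/400 ≈ 0.967500
step 2 [2y] zero: DF = P = 9373/10000 ≈ 0.937300
step 3 [3y] zero: DF = P = 4527/5000 ≈ 0.905400
step 4 [4y] zero: DF = P = 2149/2500 ≈ 0.859600

1 1 387/400
2 2 9373/10000
3 3 4527/5000
4 4 2149/2500
DF(2y) = 9373/10000 ≈ 0.937300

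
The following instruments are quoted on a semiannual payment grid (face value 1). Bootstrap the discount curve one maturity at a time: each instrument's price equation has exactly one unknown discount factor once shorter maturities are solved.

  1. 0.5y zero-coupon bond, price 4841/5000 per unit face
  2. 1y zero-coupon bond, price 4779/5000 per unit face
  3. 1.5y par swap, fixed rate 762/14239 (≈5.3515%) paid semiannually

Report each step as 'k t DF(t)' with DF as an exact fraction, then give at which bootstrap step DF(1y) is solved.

step 1 [0.5y] zero: DF = P = 4841/5000 ≈ 0.968200
step 2 [1y] zero: DF = P = 4779/5000 ≈ 0.955800
step 3 [1.5y] swap r/2=381/14239: DF=(1 − 381/14239·(0.968200+0.955800))/(1+381/14239) = 4619/5000 ≈ 0.923800

1 1/2 4841/5000
2 1 4779/5000
3 3/2 4619/5000
DF(1y) is solved at step 2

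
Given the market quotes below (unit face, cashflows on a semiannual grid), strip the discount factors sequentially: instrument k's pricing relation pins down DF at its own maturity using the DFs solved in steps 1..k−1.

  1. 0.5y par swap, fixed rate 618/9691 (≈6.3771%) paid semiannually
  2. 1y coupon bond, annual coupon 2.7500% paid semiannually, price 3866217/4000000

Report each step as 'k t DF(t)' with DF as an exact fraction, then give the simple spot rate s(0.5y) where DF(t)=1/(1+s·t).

step 1 [0.5y] swap r/2=309/9691: DF=(1 − 309/9691·(0))/(1+309/9691) = 9691/10000 ≈ 0.969100
step 2 [1y] bond c/2=11/800: DF=(3866217/4000000 − 11/800·(0.969100))/(1+11/800) = 9403/10000 ≈ 0.940300

1 1/2 9691/10000
2 1 9403/10000
s(0.5y) = (1/(9691/10000) − 1)/(1/2) = 618/9691 ≈ 6.3771%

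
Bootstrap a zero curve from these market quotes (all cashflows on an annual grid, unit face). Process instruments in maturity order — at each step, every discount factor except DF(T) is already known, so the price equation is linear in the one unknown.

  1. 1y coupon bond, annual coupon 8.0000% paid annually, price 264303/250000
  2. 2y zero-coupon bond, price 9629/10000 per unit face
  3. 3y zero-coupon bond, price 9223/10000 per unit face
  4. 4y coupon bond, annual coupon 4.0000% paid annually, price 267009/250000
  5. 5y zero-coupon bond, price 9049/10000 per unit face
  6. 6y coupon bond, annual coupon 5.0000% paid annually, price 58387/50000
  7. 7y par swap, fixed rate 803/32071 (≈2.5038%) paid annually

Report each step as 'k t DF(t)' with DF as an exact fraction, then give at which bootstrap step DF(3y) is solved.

step 1 [1y] bond c/1=2/25: DF=(264303/250000 − 2/25·(0))/(1+2/25) = 9789/10000 ≈ 0.978900
step 2 [2y] zero: DF = P = 9629/10000 ≈ 0.962900
step 3 [3y] zero: DF = P = 9223/10000 ≈ 0.922300
step 4 [4y] bond c/1=1/25: DF=(267009/250000 − 1/25·(0.978900+0.962900+0.922300))/(1+1/25) = 573/625 ≈ 0.916800
step 5 [5y] zero: DF = P = 9049/10000 ≈ 0.904900
step 6 [6y] bond c/1=1/20: DF=(58387/50000 − 1/20·(0.978900+0.962900+0.922300+0.916800+0.904900))/(1+1/20) = 889/1000 ≈ 0.889000
step 7 [7y] swap r/1=803/32071: DF=(1 − 803/32071·(0.978900+0.962900+0.922300+0.916800+0.904900+0.889000))/(1+803/32071) = 4197/5000 ≈ 0.839400

1 1 9789/10000
2 2 9629/10000
3 3 9223/10000
4 4 573/625
5 5 9049/10000
6 6 889/1000
7 7 4197/5000
DF(3y) is solved at step 3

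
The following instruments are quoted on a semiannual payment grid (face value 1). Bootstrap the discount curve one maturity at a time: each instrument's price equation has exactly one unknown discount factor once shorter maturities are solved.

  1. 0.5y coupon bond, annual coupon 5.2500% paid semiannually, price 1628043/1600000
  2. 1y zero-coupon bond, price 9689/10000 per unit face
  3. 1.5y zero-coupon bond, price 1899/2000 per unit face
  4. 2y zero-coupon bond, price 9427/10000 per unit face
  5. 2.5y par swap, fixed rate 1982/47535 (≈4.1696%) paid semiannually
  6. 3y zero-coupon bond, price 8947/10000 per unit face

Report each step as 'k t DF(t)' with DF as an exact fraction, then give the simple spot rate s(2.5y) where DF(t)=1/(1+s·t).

1 1/2 1983/2000
2 1 9689/10000
3 3/2 1899/2000
4 2 9427/10000
5 5/2 9009/10000
6 3 8947/10000
s(2.5y) = (1/(9009/10000) − 1)/(5/2) = 1982/45045 ≈ 4.4000%

step 1 [0.5y] bond c/2=21/800: DF=(1628043/1600000 − 21/800·(0))/(1+21/800) = 1983/2000 ≈ 0.991500
step 2 [1y] zero: DF = P = 9689/10000 ≈ 0.968900
step 3 [1.5y] zero: DF = P = 1899/2000 ≈ 0.949500
step 4 [2y] zero: DF = P = 9427/10000 ≈ 0.942700
step 5 [2.5y] swap r/2=991/47535: DF=(1 − 991/47535·(0.991500+0.968900+0.949500+0.942700))/(1+991/47535) = 9009/10000 ≈ 0.900900
step 6 [3y] zero: DF = P = 8947/10000 ≈ 0.894700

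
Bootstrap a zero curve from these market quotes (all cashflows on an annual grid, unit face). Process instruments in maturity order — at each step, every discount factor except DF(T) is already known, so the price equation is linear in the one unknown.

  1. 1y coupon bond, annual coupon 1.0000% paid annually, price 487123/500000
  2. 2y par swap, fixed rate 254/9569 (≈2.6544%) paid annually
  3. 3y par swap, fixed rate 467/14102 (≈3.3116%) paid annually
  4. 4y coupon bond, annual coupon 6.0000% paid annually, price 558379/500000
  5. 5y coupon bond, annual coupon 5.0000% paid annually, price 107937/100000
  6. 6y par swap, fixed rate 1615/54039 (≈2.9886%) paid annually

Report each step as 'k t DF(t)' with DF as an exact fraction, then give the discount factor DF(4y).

step 1 [1y] bond c/1=1/100: DF=(487123/500000 − 1/100·(0))/(1+1/100) = 4823/5000 ≈ 0.964600
step 2 [2y] swap r/1=254/9569: DF=(1 − 254/9569·(0.964600))/(1+254/9569) = 2373/2500 ≈ 0.949200
step 3 [3y] swap r/1=467/14102: DF=(1 − 467/14102·(0.964600+0.949200))/(1+467/14102) = 4533/5000 ≈ 0.906600
step 4 [4y] bond c/1=3/50: DF=(558379/500000 − 3/50·(0.964600+0.949200+0.906600))/(1+3/50) = 8939/10000 ≈ 0.893900
step 5 [5y] bond c/1=1/20: DF=(107937/100000 − 1/20·(0.964600+0.949200+0.906600+0.893900))/(1+1/20) = 8511/10000 ≈ 0.851100
step 6 [6y] swap r/1=1615/54039: DF=(1 − 1615/54039·(0.964600+0.949200+0.906600+0.893900+0.851100))/(1+1615/54039) = 1677/2000 ≈ 0.838500

1 1 4823/5000
2 2 2373/2500
3 3 4533/5000
4 4 8939/10000
5 5 8511/10000
6 6 1677/2000
DF(4y) = 8939/10000 ≈ 0.893900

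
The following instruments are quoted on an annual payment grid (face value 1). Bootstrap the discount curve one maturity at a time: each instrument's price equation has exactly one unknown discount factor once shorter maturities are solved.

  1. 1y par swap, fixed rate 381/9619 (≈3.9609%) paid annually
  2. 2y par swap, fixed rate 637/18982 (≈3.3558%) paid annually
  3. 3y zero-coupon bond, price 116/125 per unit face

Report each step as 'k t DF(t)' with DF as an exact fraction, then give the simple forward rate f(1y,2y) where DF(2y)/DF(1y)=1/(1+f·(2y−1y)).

step 1 [1y] swap r/1=381/9619: DF=(1 − 381/9619·(0))/(1+381/9619) = 9619/10000 ≈ 0.961900
step 2 [2y] swap r/1=637/18982: DF=(1 − 637/18982·(0.961900))/(1+637/18982) = 9363/10000 ≈ 0.936300
step 3 [3y] zero: DF = P = 116/125 ≈ 0.928000

1 1 9619/10000
2 2 9363/10000
3 3 116/125
f(1y,2y) = ((9619/10000)/(9363/10000) − 1)/(1) = 256/9363 ≈ 2.7342%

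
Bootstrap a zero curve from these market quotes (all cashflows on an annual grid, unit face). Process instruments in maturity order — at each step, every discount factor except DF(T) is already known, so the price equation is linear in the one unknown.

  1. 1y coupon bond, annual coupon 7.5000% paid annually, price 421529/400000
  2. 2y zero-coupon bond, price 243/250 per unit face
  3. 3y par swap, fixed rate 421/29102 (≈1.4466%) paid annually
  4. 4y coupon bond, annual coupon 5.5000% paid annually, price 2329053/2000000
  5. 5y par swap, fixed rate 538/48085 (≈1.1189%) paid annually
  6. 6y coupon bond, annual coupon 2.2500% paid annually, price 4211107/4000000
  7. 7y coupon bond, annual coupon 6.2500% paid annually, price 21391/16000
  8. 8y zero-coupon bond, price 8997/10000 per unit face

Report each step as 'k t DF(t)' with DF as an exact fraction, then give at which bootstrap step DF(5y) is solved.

step 1 [1y] bond c/1=3/40: DF=(421529/400000 − 3/40·(0))/(1+3/40) = 9803/10000 ≈ 0.980300
step 2 [2y] zero: DF = P = 243/250 ≈ 0.972000
step 3 [3y] swap r/1=421/29102: DF=(1 − 421/29102·(0.980300+0.972000))/(1+421/29102) = 9579/10000 ≈ 0.957900
step 4 [4y] bond c/1=11/200: DF=(2329053/2000000 − 11/200·(0.980300+0.972000+0.957900))/(1+11/200) = 9521/10000 ≈ 0.952100
step 5 [5y] swap r/1=538/48085: DF=(1 − 538/48085·(0.980300+0.972000+0.957900+0.952100))/(1+538/48085) = 4731/5000 ≈ 0.946200
step 6 [6y] bond c/1=9/400: DF=(4211107/4000000 − 9/400·(0.980300+0.972000+0.957900+0.952100+0.946200))/(1+9/400) = 4619/5000 ≈ 0.923800
step 7 [7y] bond c/1=1/16: DF=(21391/16000 − 1/16·(0.980300+0.972000+0.957900+0.952100+0.946200+0.923800))/(1+1/16) = 9211/10000 ≈ 0.921100
step 8 [8y] zero: DF = P = 8997/10000 ≈ 0.899700

1 1 9803/10000
2 2 243/250
3 3 9579/10000
4 4 9521/10000
5 5 4731/5000
6 6 4619/5000
7 7 9211/10000
8 8 8997/10000
DF(5y) is solved at step 5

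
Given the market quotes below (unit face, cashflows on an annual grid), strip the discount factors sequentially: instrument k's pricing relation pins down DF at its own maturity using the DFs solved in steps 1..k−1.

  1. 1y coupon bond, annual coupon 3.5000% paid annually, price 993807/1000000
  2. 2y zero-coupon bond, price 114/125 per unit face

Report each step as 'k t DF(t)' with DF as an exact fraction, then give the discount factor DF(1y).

step 1 [1y] bond c/1=7/200: DF=(993807/1000000 − 7/200·(0))/(1+7/200) = 4801/5000 ≈ 0.960200
step 2 [2y] zero: DF = P = 114/125 ≈ 0.912000

1 1 4801/5000
2 2 114/125
DF(1y) = 4801/5000 ≈ 0.960200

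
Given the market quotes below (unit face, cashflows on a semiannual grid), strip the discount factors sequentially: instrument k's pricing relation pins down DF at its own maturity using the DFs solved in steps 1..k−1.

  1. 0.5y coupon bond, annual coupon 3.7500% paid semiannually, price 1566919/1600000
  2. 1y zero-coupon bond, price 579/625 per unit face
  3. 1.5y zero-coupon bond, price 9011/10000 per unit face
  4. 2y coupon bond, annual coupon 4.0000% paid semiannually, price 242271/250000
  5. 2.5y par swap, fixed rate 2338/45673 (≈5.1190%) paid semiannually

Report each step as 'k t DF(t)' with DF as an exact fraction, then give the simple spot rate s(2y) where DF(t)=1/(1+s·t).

1 1/2 9613/10000
2 1 579/625
3 3/2 9011/10000
4 2 4477/5000
5 5/2 8831/10000
s(2y) = (1/(4477/5000) − 1)/(2) = 523/8954 ≈ 5.8410%

step 1 [0.5y] bond c/2=3/160: DF=(1566919/1600000 − 3/160·(0))/(1+3/160) = 9613/10000 ≈ 0.961300
step 2 [1y] zero: DF = P = 579/625 ≈ 0.926400
step 3 [1.5y] zero: DF = P = 9011/10000 ≈ 0.901100
step 4 [2y] bond c/2=1/50: DF=(242271/250000 − 1/50·(0.961300+0.926400+0.901100))/(1+1/50) = 4477/5000 ≈ 0.895400
step 5 [2.5y] swap r/2=1169/45673: DF=(1 − 1169/45673·(0.961300+0.926400+0.901100+0.895400))/(1+1169/45673) = 8831/10000 ≈ 0.883100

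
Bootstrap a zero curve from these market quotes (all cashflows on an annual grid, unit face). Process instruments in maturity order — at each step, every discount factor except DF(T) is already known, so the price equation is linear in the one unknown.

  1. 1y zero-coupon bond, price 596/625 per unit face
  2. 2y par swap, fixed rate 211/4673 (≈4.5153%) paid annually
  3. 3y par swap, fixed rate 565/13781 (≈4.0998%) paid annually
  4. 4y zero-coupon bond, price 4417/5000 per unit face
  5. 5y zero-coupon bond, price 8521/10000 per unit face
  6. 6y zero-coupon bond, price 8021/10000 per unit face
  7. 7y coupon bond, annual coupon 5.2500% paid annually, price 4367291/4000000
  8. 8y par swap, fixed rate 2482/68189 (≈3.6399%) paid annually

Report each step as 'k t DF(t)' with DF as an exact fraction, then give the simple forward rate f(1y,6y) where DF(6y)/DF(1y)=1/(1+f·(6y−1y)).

1 1 596/625
2 2 2289/2500
3 3 887/1000
4 4 4417/5000
5 5 8521/10000
6 6 8021/10000
7 7 7733/10000
8 8 3759/5000
f(1y,6y) = ((596/625)/(8021/10000) − 1)/(5) = 303/8021 ≈ 3.7776%

step 1 [1y] zero: DF = P = 596/625 ≈ 0.953600
step 2 [2y] swap r/1=211/4673: DF=(1 − 211/4673·(0.953600))/(1+211/4673) = 2289/2500 ≈ 0.915600
step 3 [3y] swap r/1=565/13781: DF=(1 − 565/13781·(0.953600+0.915600))/(1+565/13781) = 887/1000 ≈ 0.887000
step 4 [4y] zero: DF = P = 4417/5000 ≈ 0.883400
step 5 [5y] zero: DF = P = 8521/10000 ≈ 0.852100
step 6 [6y] zero: DF = P = 8021/10000 ≈ 0.802100
step 7 [7y] bond c/1=21/400: DF=(4367291/4000000 − 21/400·(0.953600+0.915600+0.887000+0.883400+0.852100+0.802100))/(1+21/400) = 7733/10000 ≈ 0.773300
step 8 [8y] swap r/1=2482/68189: DF=(1 − 2482/68189·(0.953600+0.915600+0.887000+0.883400+0.852100+0.802100+0.773300))/(1+2482/68189) = 3759/5000 ≈ 0.751800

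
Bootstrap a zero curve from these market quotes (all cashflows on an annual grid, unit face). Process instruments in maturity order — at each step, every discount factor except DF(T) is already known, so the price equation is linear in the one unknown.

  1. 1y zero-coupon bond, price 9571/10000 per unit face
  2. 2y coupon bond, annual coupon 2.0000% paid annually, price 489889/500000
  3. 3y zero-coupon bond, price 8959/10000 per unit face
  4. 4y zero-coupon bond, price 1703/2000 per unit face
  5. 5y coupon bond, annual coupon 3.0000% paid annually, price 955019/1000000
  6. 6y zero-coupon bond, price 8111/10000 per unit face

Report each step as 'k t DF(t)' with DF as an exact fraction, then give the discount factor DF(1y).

step 1 [1y] zero: DF = P = 9571/10000 ≈ 0.957100
step 2 [2y] bond c/1=1/50: DF=(489889/500000 − 1/50·(0.957100))/(1+1/50) = 4709/5000 ≈ 0.941800
step 3 [3y] zero: DF = P = 8959/10000 ≈ 0.895900
step 4 [4y] zero: DF = P = 1703/2000 ≈ 0.851500
step 5 [5y] bond c/1=3/100: DF=(955019/1000000 − 3/100·(0.957100+0.941800+0.895900+0.851500))/(1+3/100) = 821/1000 ≈ 0.821000
step 6 [6y] zero: DF = P = 8111/10000 ≈ 0.811100

1 1 9571/10000
2 2 4709/5000
3 3 8959/10000
4 4 1703/2000
5 5 821/1000
6 6 8111/10000
DF(1y) = 9571/10000 ≈ 0.957100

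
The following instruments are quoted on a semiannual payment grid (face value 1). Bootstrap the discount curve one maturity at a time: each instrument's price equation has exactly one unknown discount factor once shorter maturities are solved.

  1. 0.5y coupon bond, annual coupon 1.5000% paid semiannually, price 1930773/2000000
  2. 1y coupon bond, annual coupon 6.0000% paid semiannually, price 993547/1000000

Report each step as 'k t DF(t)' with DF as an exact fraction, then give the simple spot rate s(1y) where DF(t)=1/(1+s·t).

1 1/2 4791/5000
2 1 9367/10000
s(1y) = (1/(9367/10000) − 1)/(1) = 633/9367 ≈ 6.7578%

step 1 [0.5y] bond c/2=3/400: DF=(1930773/2000000 − 3/400·(0))/(1+3/400) = 4791/5000 ≈ 0.958200
step 2 [1y] bond c/2=3/100: DF=(993547/1000000 − 3/100·(0.958200))/(1+3/100) = 9367/10000 ≈ 0.936700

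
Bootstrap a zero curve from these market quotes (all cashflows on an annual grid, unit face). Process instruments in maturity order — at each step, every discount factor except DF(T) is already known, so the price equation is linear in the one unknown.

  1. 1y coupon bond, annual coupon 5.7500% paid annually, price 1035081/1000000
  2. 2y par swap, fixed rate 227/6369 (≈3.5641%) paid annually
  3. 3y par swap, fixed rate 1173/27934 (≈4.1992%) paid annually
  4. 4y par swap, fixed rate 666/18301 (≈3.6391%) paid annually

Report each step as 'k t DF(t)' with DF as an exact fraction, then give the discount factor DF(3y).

1 1 2447/2500
2 2 9319/10000
3 3 8827/10000
4 4 2167/2500
DF(3y) = 8827/10000 ≈ 0.882700

step 1 [1y] bond c/1=23/400: DF=(1035081/1000000 − 23/400·(0))/(1+23/400) = 2447/2500 ≈ 0.978800
step 2 [2y] swap r/1=227/6369: DF=(1 − 227/6369·(0.978800))/(1+227/6369) = 9319/10000 ≈ 0.931900
step 3 [3y] swap r/1=1173/27934: DF=(1 − 1173/27934·(0.978800+0.931900))/(1+1173/27934) = 8827/10000 ≈ 0.882700
step 4 [4y] swap r/1=666/18301: DF=(1 − 666/18301·(0.978800+0.931900+0.882700))/(1+666/18301) = 2167/2500 ≈ 0.866800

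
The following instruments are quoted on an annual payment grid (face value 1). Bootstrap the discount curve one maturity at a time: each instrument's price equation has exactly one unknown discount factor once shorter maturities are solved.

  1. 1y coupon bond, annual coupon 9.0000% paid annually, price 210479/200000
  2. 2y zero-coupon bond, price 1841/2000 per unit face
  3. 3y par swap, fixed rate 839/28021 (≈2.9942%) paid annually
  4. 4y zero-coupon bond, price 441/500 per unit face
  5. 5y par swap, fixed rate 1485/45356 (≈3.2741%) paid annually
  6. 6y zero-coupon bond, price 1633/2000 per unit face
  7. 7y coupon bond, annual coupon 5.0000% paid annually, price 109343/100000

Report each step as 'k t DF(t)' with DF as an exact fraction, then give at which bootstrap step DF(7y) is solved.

step 1 [1y] bond c/1=9/100: DF=(210479/200000 − 9/100·(0))/(1+9/100) = 1931/2000 ≈ 0.965500
step 2 [2y] zero: DF = P = 1841/2000 ≈ 0.920500
step 3 [3y] swap r/1=839/28021: DF=(1 − 839/28021·(0.965500+0.920500))/(1+839/28021) = 9161/10000 ≈ 0.916100
step 4 [4y] zero: DF = P = 441/500 ≈ 0.882000
step 5 [5y] swap r/1=1485/45356: DF=(1 − 1485/45356·(0.965500+0.920500+0.916100+0.882000))/(1+1485/45356) = 1703/2000 ≈ 0.851500
step 6 [6y] zero: DF = P = 1633/2000 ≈ 0.816500
step 7 [7y] bond c/1=1/20: DF=(109343/100000 − 1/20·(0.965500+0.920500+0.916100+0.882000+0.851500+0.816500))/(1+1/20) = 1573/2000 ≈ 0.786500

1 1 1931/2000
2 2 1841/2000
3 3 9161/10000
4 4 441/500
5 5 1703/2000
6 6 1633/2000
7 7 1573/2000
DF(7y) is solved at step 7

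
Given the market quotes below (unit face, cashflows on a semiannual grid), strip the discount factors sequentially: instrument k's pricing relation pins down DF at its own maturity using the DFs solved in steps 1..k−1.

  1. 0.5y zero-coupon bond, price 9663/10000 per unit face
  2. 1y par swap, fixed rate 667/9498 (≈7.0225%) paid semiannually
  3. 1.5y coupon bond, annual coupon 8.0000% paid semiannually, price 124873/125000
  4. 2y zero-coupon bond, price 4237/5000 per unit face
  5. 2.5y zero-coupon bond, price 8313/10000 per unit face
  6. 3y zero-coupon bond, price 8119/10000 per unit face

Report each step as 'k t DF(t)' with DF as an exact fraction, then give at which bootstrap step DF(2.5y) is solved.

step 1 [0.5y] zero: DF = P = 9663/10000 ≈ 0.966300
step 2 [1y] swap r/2=667/18996: DF=(1 − 667/18996·(0.966300))/(1+667/18996) = 9333/10000 ≈ 0.933300
step 3 [1.5y] bond c/2=1/25: DF=(124873/125000 − 1/25·(0.966300+0.933300))/(1+1/25) = 71/80 ≈ 0.887500
step 4 [2y] zero: DF = P = 4237/5000 ≈ 0.847400
step 5 [2.5y] zero: DF = P = 8313/10000 ≈ 0.831300
step 6 [3y] zero: DF = P = 8119/10000 ≈ 0.811900

1 1/2 9663/10000
2 1 9333/10000
3 3/2 71/80
4 2 4237/5000
5 5/2 8313/10000
6 3 8119/10000
DF(2.5y) is solved at step 5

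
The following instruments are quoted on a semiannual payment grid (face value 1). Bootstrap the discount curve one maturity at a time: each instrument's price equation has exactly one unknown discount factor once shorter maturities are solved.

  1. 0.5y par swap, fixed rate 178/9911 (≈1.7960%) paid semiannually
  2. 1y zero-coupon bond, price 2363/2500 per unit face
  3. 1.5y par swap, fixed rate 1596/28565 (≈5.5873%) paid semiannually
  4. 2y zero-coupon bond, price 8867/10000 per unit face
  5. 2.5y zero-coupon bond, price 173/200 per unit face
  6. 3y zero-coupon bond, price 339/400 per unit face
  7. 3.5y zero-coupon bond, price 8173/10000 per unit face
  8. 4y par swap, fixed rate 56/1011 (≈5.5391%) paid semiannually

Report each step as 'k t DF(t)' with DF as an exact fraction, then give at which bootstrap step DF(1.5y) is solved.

1 1/2 9911/10000
2 1 2363/2500
3 3/2 4601/5000
4 2 8867/10000
5 5/2 173/200
6 3 339/400
7 7/2 8173/10000
8 4 201/250
DF(1.5y) is solved at step 3

step 1 [0.5y] swap r/2=89/9911: DF=(1 − 89/9911·(0))/(1+89/9911) = 9911/10000 ≈ 0.991100
step 2 [1y] zero: DF = P = 2363/2500 ≈ 0.945200
step 3 [1.5y] swap r/2=798/28565: DF=(1 − 798/28565·(0.991100+0.945200))/(1+798/28565) = 4601/5000 ≈ 0.920200
step 4 [2y] zero: DF = P = 8867/10000 ≈ 0.886700
step 5 [2.5y] zero: DF = P = 173/200 ≈ 0.865000
step 6 [3y] zero: DF = P = 339/400 ≈ 0.847500
step 7 [3.5y] zero: DF = P = 8173/10000 ≈ 0.817300
step 8 [4y] swap r/2=28/1011: DF=(1 − 28/1011·(0.991100+0.945200+0.920200+0.886700+0.865000+0.847500+0.817300))/(1+28/1011) = 201/250 ≈ 0.804000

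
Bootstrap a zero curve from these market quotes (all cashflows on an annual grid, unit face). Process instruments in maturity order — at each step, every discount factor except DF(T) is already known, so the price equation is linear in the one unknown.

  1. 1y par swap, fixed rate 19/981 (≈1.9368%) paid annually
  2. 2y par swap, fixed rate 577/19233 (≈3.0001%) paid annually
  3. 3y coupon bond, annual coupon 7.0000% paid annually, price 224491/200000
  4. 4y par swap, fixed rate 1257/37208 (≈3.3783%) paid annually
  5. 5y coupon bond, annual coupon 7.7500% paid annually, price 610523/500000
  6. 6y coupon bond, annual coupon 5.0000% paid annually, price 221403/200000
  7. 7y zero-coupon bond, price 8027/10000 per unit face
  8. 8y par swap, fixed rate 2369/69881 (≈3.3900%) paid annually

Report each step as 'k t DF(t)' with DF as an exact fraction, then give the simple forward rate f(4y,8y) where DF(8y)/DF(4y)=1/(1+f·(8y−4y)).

1 1 981/1000
2 2 9423/10000
3 3 577/625
4 4 8743/10000
5 5 541/625
6 6 8359/10000
7 7 8027/10000
8 8 7631/10000
f(4y,8y) = ((8743/10000)/(7631/10000) − 1)/(4) = 278/7631 ≈ 3.6430%

step 1 [1y] swap r/1=19/981: DF=(1 − 19/981·(0))/(1+19/981) = 981/1000 ≈ 0.981000
step 2 [2y] swap r/1=577/19233: DF=(1 − 577/19233·(0.981000))/(1+577/19233) = 9423/10000 ≈ 0.942300
step 3 [3y] bond c/1=7/100: DF=(224491/200000 − 7/100·(0.981000+0.942300))/(1+7/100) = 577/625 ≈ 0.923200
step 4 [4y] swap r/1=1257/37208: DF=(1 − 1257/37208·(0.981000+0.942300+0.923200))/(1+1257/37208) = 8743/10000 ≈ 0.874300
step 5 [5y] bond c/1=31/400: DF=(610523/500000 − 31/400·(0.981000+0.942300+0.923200+0.874300))/(1+31/400) = 541/625 ≈ 0.865600
step 6 [6y] bond c/1=1/20: DF=(221403/200000 − 1/20·(0.981000+0.942300+0.923200+0.874300+0.865600))/(1+1/20) = 8359/10000 ≈ 0.835900
step 7 [7y] zero: DF = P = 8027/10000 ≈ 0.802700
step 8 [8y] swap r/1=2369/69881: DF=(1 − 2369/69881·(0.981000+0.942300+0.923200+0.874300+0.865600+0.835900+0.802700))/(1+2369/69881) = 7631/10000 ≈ 0.763100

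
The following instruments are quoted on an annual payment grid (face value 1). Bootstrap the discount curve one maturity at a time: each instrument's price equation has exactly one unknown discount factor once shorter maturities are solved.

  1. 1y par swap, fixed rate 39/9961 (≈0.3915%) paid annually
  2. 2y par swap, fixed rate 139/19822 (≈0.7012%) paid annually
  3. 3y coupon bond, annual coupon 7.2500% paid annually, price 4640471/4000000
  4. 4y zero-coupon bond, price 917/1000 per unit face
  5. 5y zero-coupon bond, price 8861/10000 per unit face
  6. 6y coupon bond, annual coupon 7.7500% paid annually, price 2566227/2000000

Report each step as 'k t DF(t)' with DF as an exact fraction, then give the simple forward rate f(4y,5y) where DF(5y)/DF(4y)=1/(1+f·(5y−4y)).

step 1 [1y] swap r/1=39/9961: DF=(1 − 39/9961·(0))/(1+39/9961) = 9961/10000 ≈ 0.996100
step 2 [2y] swap r/1=139/19822: DF=(1 − 139/19822·(0.996100))/(1+139/19822) = 9861/10000 ≈ 0.986100
step 3 [3y] bond c/1=29/400: DF=(4640471/4000000 − 29/400·(0.996100+0.986100))/(1+29/400) = 9477/10000 ≈ 0.947700
step 4 [4y] zero: DF = P = 917/1000 ≈ 0.917000
step 5 [5y] zero: DF = P = 8861/10000 ≈ 0.886100
step 6 [6y] bond c/1=31/400: DF=(2566227/2000000 − 31/400·(0.996100+0.986100+0.947700+0.917000+0.886100))/(1+31/400) = 1063/1250 ≈ 0.850400

1 1 9961/10000
2 2 9861/10000
3 3 9477/10000
4 4 917/1000
5 5 8861/10000
6 6 1063/1250
f(4y,5y) = ((917/1000)/(8861/10000) − 1)/(1) = 309/8861 ≈ 3.4872%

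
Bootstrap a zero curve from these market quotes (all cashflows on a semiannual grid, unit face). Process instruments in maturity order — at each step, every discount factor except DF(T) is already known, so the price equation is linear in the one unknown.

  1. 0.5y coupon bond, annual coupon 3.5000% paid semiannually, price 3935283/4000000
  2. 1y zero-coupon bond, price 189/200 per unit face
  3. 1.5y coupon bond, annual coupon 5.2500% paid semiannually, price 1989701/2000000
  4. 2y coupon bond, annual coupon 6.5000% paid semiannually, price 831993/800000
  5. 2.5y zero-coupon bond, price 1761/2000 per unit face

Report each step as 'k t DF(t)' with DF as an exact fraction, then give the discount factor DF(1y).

1 1/2 9669/10000
2 1 189/200
3 3/2 1841/2000
4 2 9181/10000
5 5/2 1761/2000
DF(1y) = 189/200 ≈ 0.945000

step 1 [0.5y] bond c/2=7/400: DF=(3935283/4000000 − 7/400·(0))/(1+7/400) = 9669/10000 ≈ 0.966900
step 2 [1y] zero: DF = P = 189/200 ≈ 0.945000
step 3 [1.5y] bond c/2=21/800: DF=(1989701/2000000 − 21/800·(0.966900+0.945000))/(1+21/800) = 1841/2000 ≈ 0.920500
step 4 [2y] bond c/2=13/400: DF=(831993/800000 − 13/400·(0.966900+0.945000+0.920500))/(1+13/400) = 9181/10000 ≈ 0.918100
step 5 [2.5y] zero: DF = P = 1761/2000 ≈ 0.880500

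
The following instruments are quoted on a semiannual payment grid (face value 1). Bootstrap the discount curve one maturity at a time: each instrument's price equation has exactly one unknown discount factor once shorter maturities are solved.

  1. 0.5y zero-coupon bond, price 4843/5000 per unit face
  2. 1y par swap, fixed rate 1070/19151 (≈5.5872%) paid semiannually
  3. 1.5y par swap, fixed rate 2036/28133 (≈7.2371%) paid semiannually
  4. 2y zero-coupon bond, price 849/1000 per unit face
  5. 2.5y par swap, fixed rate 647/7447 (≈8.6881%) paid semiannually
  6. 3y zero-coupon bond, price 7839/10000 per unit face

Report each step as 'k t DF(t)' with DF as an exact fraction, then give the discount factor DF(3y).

step 1 [0.5y] zero: DF = P = 4843/5000 ≈ 0.968600
step 2 [1y] swap r/2=535/19151: DF=(1 − 535/19151·(0.968600))/(1+535/19151) = 1893/2000 ≈ 0.946500
step 3 [1.5y] swap r/2=1018/28133: DF=(1 − 1018/28133·(0.968600+0.946500))/(1+1018/28133) = 4491/5000 ≈ 0.898200
step 4 [2y] zero: DF = P = 849/1000 ≈ 0.849000
step 5 [2.5y] swap r/2=647/14894: DF=(1 − 647/14894·(0.968600+0.946500+0.898200+0.849000))/(1+647/14894) = 8059/10000 ≈ 0.805900
step 6 [3y] zero: DF = P = 7839/10000 ≈ 0.783900

1 1/2 4843/5000
2 1 1893/2000
3 3/2 4491/5000
4 2 849/1000
5 5/2 8059/10000
6 3 7839/10000
DF(3y) = 7839/10000 ≈ 0.783900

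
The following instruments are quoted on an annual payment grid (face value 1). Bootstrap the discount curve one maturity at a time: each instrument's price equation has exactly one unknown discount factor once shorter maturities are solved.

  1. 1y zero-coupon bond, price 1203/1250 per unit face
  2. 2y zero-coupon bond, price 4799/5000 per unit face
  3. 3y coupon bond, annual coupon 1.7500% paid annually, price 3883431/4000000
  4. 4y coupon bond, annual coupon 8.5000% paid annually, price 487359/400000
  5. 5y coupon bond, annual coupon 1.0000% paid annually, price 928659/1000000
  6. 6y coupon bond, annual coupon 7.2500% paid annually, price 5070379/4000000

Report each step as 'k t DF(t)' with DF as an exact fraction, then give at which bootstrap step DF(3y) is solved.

1 1 1203/1250
2 2 4799/5000
3 3 9211/10000
4 4 4501/5000
5 5 1103/1250
6 6 2173/2500
DF(3y) is solved at step 3

step 1 [1y] zero: DF = P = 1203/1250 ≈ 0.962400
step 2 [2y] zero: DF = P = 4799/5000 ≈ 0.959800
step 3 [3y] bond c/1=7/400: DF=(3883431/4000000 − 7/400·(0.962400+0.959800))/(1+7/400) = 9211/10000 ≈ 0.921100
step 4 [4y] bond c/1=17/200: DF=(487359/400000 − 17/200·(0.962400+0.959800+0.921100))/(1+17/200) = 4501/5000 ≈ 0.900200
step 5 [5y] bond c/1=1/100: DF=(928659/1000000 − 1/100·(0.962400+0.959800+0.921100+0.900200))/(1+1/100) = 1103/1250 ≈ 0.882400
step 6 [6y] bond c/1=29/400: DF=(5070379/4000000 − 29/400·(0.962400+0.959800+0.921100+0.900200+0.882400))/(1+29/400) = 2173/2500 ≈ 0.869200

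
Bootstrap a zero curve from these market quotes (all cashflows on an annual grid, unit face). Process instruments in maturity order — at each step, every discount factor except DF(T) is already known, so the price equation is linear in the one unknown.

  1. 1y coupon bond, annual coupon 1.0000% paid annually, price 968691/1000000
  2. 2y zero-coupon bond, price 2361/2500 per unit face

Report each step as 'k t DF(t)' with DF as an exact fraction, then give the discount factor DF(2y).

1 1 9591/10000
2 2 2361/2500
DF(2y) = 2361/2500 ≈ 0.944400

step 1 [1y] bond c/1=1/100: DF=(968691/1000000 − 1/100·(0))/(1+1/100) = 9591/10000 ≈ 0.959100
step 2 [2y] zero: DF = P = 2361/2500 ≈ 0.944400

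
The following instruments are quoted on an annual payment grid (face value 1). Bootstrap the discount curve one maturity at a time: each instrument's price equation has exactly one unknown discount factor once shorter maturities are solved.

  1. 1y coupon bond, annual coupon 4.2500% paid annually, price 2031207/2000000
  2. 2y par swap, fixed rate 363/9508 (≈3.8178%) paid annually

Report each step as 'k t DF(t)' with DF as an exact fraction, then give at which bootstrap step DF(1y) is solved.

1 1 4871/5000
2 2 4637/5000
DF(1y) is solved at step 1

step 1 [1y] bond c/1=17/400: DF=(2031207/2000000 − 17/400·(0))/(1+17/400) = 4871/5000 ≈ 0.974200
step 2 [2y] swap r/1=363/9508: DF=(1 − 363/9508·(0.974200))/(1+363/9508) = 4637/5000 ≈ 0.927400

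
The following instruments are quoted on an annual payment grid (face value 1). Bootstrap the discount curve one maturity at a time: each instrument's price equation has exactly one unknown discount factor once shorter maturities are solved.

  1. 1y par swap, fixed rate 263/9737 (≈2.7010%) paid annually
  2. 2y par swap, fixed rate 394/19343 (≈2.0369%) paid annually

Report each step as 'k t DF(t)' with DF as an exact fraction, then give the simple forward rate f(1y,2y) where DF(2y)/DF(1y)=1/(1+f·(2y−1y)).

step 1 [1y] swap r/1=263/9737: DF=(1 − 263/9737·(0))/(1+263/9737) = 9737/10000 ≈ 0.973700
step 2 [2y] swap r/1=394/19343: DF=(1 − 394/19343·(0.973700))/(1+394/19343) = 4803/5000 ≈ 0.960600

1 1 9737/10000
2 2 4803/5000
f(1y,2y) = ((9737/10000)/(4803/5000) − 1)/(1) = 131/9606 ≈ 1.3637%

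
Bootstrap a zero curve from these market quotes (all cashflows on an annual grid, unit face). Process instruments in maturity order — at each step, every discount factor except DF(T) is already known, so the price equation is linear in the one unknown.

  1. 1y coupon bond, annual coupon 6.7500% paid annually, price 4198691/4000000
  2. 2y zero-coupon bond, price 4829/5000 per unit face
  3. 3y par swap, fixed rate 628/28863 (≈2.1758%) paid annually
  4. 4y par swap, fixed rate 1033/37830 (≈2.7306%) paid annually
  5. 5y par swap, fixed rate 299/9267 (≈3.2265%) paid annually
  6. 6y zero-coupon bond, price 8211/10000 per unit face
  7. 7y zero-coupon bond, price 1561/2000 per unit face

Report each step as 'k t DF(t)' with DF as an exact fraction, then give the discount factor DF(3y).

1 1 9833/10000
2 2 4829/5000
3 3 2343/2500
4 4 8967/10000
5 5 1701/2000
6 6 8211/10000
7 7 1561/2000
DF(3y) = 2343/2500 ≈ 0.937200

step 1 [1y] bond c/1=27/400: DF=(4198691/4000000 − 27/400·(0))/(1+27/400) = 9833/10000 ≈ 0.983300
step 2 [2y] zero: DF = P = 4829/5000 ≈ 0.965800
step 3 [3y] swap r/1=628/28863: DF=(1 − 628/28863·(0.983300+0.965800))/(1+628/28863) = 2343/2500 ≈ 0.937200
step 4 [4y] swap r/1=1033/37830: DF=(1 − 1033/37830·(0.983300+0.965800+0.937200))/(1+1033/37830) = 8967/10000 ≈ 0.896700
step 5 [5y] swap r/1=299/9267: DF=(1 − 299/9267·(0.983300+0.965800+0.937200+0.896700))/(1+299/9267) = 1701/2000 ≈ 0.850500
step 6 [6y] zero: DF = P = 8211/10000 ≈ 0.821100
step 7 [7y] zero: DF = P = 1561/2000 ≈ 0.780500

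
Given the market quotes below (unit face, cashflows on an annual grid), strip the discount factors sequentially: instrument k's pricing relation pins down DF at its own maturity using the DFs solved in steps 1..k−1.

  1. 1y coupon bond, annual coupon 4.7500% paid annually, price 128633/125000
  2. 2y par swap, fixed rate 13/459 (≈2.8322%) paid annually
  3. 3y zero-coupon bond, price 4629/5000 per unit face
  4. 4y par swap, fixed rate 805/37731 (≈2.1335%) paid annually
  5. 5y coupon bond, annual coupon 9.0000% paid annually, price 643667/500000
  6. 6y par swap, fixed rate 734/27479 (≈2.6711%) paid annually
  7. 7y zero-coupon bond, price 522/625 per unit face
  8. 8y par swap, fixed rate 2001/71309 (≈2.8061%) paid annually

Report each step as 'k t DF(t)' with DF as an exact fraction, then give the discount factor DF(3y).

1 1 614/625
2 2 4727/5000
3 3 4629/5000
4 4 1839/2000
5 5 1739/2000
6 6 2133/2500
7 7 522/625
8 8 7999/10000
DF(3y) = 4629/5000 ≈ 0.925800

step 1 [1y] bond c/1=19/400: DF=(128633/125000 − 19/400·(0))/(1+19/400) = 614/625 ≈ 0.982400
step 2 [2y] swap r/1=13/459: DF=(1 − 13/459·(0.982400))/(1+13/459) = 4727/5000 ≈ 0.945400
step 3 [3y] zero: DF = P = 4629/5000 ≈ 0.925800
step 4 [4y] swap r/1=805/37731: DF=(1 − 805/37731·(0.982400+0.945400+0.925800))/(1+805/37731) = 1839/2000 ≈ 0.919500
step 5 [5y] bond c/1=9/100: DF=(643667/500000 − 9/100·(0.982400+0.945400+0.925800+0.919500))/(1+9/100) = 1739/2000 ≈ 0.869500
step 6 [6y] swap r/1=734/27479: DF=(1 − 734/27479·(0.982400+0.945400+0.925800+0.919500+0.869500))/(1+734/27479) = 2133/2500 ≈ 0.853200
step 7 [7y] zero: DF = P = 522/625 ≈ 0.835200
step 8 [8y] swap r/1=2001/71309: DF=(1 − 2001/71309·(0.982400+0.945400+0.925800+0.919500+0.869500+0.853200+0.835200))/(1+2001/71309) = 7999/10000 ≈ 0.799900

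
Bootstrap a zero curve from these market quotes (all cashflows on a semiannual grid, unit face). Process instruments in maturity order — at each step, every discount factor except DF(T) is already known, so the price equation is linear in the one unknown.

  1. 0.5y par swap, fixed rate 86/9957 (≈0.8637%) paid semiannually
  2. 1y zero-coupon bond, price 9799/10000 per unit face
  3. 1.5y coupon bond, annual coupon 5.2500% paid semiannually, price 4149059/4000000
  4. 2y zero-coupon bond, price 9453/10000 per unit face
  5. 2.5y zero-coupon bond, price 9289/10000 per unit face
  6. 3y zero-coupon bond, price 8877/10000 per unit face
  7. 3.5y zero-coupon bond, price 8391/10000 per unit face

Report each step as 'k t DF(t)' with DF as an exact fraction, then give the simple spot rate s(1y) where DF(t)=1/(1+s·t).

step 1 [0.5y] swap r/2=43/9957: DF=(1 − 43/9957·(0))/(1+43/9957) = 9957/10000 ≈ 0.995700
step 2 [1y] zero: DF = P = 9799/10000 ≈ 0.979900
step 3 [1.5y] bond c/2=21/800: DF=(4149059/4000000 − 21/800·(0.995700+0.979900))/(1+21/800) = 4801/5000 ≈ 0.960200
step 4 [2y] zero: DF = P = 9453/10000 ≈ 0.945300
step 5 [2.5y] zero: DF = P = 9289/10000 ≈ 0.928900
step 6 [3y] zero: DF = P = 8877/10000 ≈ 0.887700
step 7 [3.5y] zero: DF = P = 8391/10000 ≈ 0.839100

1 1/2 9957/10000
2 1 9799/10000
3 3/2 4801/5000
4 2 9453/10000
5 5/2 9289/10000
6 3 8877/10000
7 7/2 8391/10000
s(1y) = (1/(9799/10000) − 1)/(1) = 201/9799 ≈ 2.0512%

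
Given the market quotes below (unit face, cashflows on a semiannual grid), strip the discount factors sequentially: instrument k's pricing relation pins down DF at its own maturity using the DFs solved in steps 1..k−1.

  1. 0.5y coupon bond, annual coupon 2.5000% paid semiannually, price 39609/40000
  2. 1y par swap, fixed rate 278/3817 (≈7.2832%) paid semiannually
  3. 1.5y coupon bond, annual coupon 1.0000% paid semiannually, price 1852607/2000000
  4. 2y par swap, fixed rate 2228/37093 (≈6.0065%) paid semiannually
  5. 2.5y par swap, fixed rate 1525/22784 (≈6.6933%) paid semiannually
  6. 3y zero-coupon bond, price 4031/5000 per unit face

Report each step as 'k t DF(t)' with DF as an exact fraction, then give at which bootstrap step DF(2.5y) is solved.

1 1/2 489/500
2 1 1861/2000
3 3/2 4561/5000
4 2 4443/5000
5 5/2 339/400
6 3 4031/5000
DF(2.5y) is solved at step 5

step 1 [0.5y] bond c/2=1/80: DF=(39609/40000 − 1/80·(0))/(1+1/80) = 489/500 ≈ 0.978000
step 2 [1y] swap r/2=139/3817: DF=(1 − 139/3817·(0.978000))/(1+139/3817) = 1861/2000 ≈ 0.930500
step 3 [1.5y] bond c/2=1/200: DF=(1852607/2000000 − 1/200·(0.978000+0.930500))/(1+1/200) = 4561/5000 ≈ 0.912200
step 4 [2y] swap r/2=1114/37093: DF=(1 − 1114/37093·(0.978000+0.930500+0.912200))/(1+1114/37093) = 4443/5000 ≈ 0.888600
step 5 [2.5y] swap r/2=1525/45568: DF=(1 − 1525/45568·(0.978000+0.930500+0.912200+0.888600))/(1+1525/45568) = 339/400 ≈ 0.847500
step 6 [3y] zero: DF = P = 4031/5000 ≈ 0.806200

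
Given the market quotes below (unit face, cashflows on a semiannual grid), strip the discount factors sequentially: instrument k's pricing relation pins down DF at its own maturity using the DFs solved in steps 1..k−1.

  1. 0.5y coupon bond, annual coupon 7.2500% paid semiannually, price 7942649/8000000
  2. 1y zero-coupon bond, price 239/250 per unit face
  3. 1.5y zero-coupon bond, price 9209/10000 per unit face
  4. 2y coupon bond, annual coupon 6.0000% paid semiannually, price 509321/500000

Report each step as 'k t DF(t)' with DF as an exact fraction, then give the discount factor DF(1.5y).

step 1 [0.5y] bond c/2=29/800: DF=(7942649/8000000 − 29/800·(0))/(1+29/800) = 9581/10000 ≈ 0.958100
step 2 [1y] zero: DF = P = 239/250 ≈ 0.956000
step 3 [1.5y] zero: DF = P = 9209/10000 ≈ 0.920900
step 4 [2y] bond c/2=3/100: DF=(509321/500000 − 3/100·(0.958100+0.956000+0.920900))/(1+3/100) = 1133/1250 ≈ 0.906400

1 1/2 9581/10000
2 1 239/250
3 3/2 9209/10000
4 2 1133/1250
DF(1.5y) = 9209/10000 ≈ 0.920900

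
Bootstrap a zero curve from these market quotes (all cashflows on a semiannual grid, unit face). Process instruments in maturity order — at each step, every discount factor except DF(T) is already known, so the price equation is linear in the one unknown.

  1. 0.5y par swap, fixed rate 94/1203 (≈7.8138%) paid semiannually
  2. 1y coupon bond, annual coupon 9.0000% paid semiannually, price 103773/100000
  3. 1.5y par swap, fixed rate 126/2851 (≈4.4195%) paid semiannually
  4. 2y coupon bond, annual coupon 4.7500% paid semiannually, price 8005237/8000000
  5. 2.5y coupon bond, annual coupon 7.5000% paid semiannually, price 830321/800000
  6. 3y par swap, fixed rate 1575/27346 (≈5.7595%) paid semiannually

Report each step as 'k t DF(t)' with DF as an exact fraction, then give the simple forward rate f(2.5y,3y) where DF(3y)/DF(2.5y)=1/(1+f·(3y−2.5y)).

step 1 [0.5y] swap r/2=47/1203: DF=(1 − 47/1203·(0))/(1+47/1203) = 1203/1250 ≈ 0.962400
step 2 [1y] bond c/2=9/200: DF=(103773/100000 − 9/200·(0.962400))/(1+9/200) = 2379/2500 ≈ 0.951600
step 3 [1.5y] swap r/2=63/2851: DF=(1 − 63/2851·(0.962400+0.951600))/(1+63/2851) = 937/1000 ≈ 0.937000
step 4 [2y] bond c/2=19/800: DF=(8005237/8000000 − 19/800·(0.962400+0.951600+0.937000))/(1+19/800) = 9113/10000 ≈ 0.911300
step 5 [2.5y] bond c/2=3/80: DF=(830321/800000 − 3/80·(0.962400+0.951600+0.937000+0.911300))/(1+3/80) = 2161/2500 ≈ 0.864400
step 6 [3y] swap r/2=1575/54692: DF=(1 − 1575/54692·(0.962400+0.951600+0.937000+0.911300+0.864400))/(1+1575/54692) = 337/400 ≈ 0.842500

1 1/2 1203/1250
2 1 2379/2500
3 3/2 937/1000
4 2 9113/10000
5 5/2 2161/2500
6 3 337/400
f(2.5y,3y) = ((2161/2500)/(337/400) − 1)/(1/2) = 438/8425 ≈ 5.1988%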